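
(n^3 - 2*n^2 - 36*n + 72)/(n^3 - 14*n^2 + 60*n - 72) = (n + 6)/(n - 6)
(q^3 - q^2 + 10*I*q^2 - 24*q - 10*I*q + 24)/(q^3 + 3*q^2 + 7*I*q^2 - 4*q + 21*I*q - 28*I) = (q^2 + 10*I*q - 24)/(q^2 + q*(4 + 7*I) + 28*I)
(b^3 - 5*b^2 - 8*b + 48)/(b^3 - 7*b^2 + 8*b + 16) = (b + 3)/(b + 1)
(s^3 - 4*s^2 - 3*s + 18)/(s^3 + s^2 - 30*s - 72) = (s^3 - 4*s^2 - 3*s + 18)/(s^3 + s^2 - 30*s - 72)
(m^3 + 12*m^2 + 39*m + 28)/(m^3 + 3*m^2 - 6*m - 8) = (m + 7)/(m - 2)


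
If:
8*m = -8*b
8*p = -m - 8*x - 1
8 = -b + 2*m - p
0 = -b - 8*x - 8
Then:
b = -71/26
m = 71/26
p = 5/26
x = -137/208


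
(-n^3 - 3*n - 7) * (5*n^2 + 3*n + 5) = -5*n^5 - 3*n^4 - 20*n^3 - 44*n^2 - 36*n - 35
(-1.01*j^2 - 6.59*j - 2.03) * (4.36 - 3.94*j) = 3.9794*j^3 + 21.561*j^2 - 20.7342*j - 8.8508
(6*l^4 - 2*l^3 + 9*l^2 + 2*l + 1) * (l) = 6*l^5 - 2*l^4 + 9*l^3 + 2*l^2 + l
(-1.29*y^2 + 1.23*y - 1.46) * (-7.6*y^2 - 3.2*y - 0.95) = 9.804*y^4 - 5.22*y^3 + 8.3855*y^2 + 3.5035*y + 1.387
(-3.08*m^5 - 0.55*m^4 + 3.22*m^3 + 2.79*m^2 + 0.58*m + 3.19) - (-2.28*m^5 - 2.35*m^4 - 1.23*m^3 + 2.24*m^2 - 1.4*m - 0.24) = -0.8*m^5 + 1.8*m^4 + 4.45*m^3 + 0.55*m^2 + 1.98*m + 3.43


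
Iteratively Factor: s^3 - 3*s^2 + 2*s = (s - 2)*(s^2 - s) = (s - 2)*(s - 1)*(s)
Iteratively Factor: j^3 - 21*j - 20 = (j + 4)*(j^2 - 4*j - 5) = (j + 1)*(j + 4)*(j - 5)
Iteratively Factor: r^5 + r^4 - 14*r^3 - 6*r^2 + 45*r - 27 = (r + 3)*(r^4 - 2*r^3 - 8*r^2 + 18*r - 9) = (r - 1)*(r + 3)*(r^3 - r^2 - 9*r + 9) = (r - 3)*(r - 1)*(r + 3)*(r^2 + 2*r - 3) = (r - 3)*(r - 1)^2*(r + 3)*(r + 3)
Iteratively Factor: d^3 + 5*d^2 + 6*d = (d)*(d^2 + 5*d + 6) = d*(d + 2)*(d + 3)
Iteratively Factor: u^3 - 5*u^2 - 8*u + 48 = (u - 4)*(u^2 - u - 12) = (u - 4)*(u + 3)*(u - 4)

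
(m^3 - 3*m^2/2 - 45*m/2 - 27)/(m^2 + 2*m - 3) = (m^2 - 9*m/2 - 9)/(m - 1)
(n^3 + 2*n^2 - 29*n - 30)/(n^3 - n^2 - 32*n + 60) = (n + 1)/(n - 2)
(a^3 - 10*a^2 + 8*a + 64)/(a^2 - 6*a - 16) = a - 4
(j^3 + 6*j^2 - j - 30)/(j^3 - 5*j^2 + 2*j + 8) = (j^2 + 8*j + 15)/(j^2 - 3*j - 4)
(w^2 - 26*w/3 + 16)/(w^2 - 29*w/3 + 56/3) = (w - 6)/(w - 7)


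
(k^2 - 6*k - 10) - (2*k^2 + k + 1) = -k^2 - 7*k - 11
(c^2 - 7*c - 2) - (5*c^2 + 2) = -4*c^2 - 7*c - 4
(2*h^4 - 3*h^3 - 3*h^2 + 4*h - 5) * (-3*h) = -6*h^5 + 9*h^4 + 9*h^3 - 12*h^2 + 15*h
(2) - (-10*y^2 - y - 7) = 10*y^2 + y + 9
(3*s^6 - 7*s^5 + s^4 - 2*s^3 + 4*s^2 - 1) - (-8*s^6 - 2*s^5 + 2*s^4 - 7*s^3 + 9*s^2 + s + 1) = 11*s^6 - 5*s^5 - s^4 + 5*s^3 - 5*s^2 - s - 2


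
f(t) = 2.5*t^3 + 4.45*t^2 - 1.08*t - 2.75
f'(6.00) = 322.32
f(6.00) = 690.97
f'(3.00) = 93.12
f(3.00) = 101.56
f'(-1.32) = 0.24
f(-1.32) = 0.68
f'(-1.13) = -1.56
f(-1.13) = 0.55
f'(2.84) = 84.69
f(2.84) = 87.34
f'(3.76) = 138.42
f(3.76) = 188.99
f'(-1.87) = 8.50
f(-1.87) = -1.52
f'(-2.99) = 39.36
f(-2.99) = -26.56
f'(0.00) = -1.08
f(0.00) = -2.75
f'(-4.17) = 92.22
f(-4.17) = -102.15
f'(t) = 7.5*t^2 + 8.9*t - 1.08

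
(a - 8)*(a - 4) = a^2 - 12*a + 32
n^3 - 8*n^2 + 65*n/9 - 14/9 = (n - 7)*(n - 2/3)*(n - 1/3)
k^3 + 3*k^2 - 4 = (k - 1)*(k + 2)^2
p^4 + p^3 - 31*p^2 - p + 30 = (p - 5)*(p - 1)*(p + 1)*(p + 6)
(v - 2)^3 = v^3 - 6*v^2 + 12*v - 8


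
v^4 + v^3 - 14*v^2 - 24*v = v*(v - 4)*(v + 2)*(v + 3)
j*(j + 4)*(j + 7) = j^3 + 11*j^2 + 28*j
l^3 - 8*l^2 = l^2*(l - 8)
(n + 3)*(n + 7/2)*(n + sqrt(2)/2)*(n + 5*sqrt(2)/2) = n^4 + 3*sqrt(2)*n^3 + 13*n^3/2 + 13*n^2 + 39*sqrt(2)*n^2/2 + 65*n/4 + 63*sqrt(2)*n/2 + 105/4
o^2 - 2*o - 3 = (o - 3)*(o + 1)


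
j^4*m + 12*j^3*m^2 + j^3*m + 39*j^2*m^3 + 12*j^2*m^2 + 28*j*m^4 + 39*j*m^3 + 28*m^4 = (j + m)*(j + 4*m)*(j + 7*m)*(j*m + m)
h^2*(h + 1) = h^3 + h^2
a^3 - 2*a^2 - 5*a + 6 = (a - 3)*(a - 1)*(a + 2)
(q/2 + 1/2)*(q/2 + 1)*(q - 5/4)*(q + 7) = q^4/4 + 35*q^3/16 + 21*q^2/8 - 59*q/16 - 35/8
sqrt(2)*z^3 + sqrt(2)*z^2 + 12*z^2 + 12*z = z*(z + 6*sqrt(2))*(sqrt(2)*z + sqrt(2))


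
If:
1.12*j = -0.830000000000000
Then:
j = -0.74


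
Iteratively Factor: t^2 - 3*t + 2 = (t - 2)*(t - 1)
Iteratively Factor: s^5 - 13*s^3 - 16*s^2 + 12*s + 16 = (s + 2)*(s^4 - 2*s^3 - 9*s^2 + 2*s + 8) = (s + 1)*(s + 2)*(s^3 - 3*s^2 - 6*s + 8) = (s - 4)*(s + 1)*(s + 2)*(s^2 + s - 2) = (s - 4)*(s + 1)*(s + 2)^2*(s - 1)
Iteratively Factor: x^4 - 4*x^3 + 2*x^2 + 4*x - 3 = (x - 1)*(x^3 - 3*x^2 - x + 3) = (x - 1)^2*(x^2 - 2*x - 3) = (x - 1)^2*(x + 1)*(x - 3)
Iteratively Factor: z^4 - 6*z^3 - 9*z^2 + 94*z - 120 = (z - 5)*(z^3 - z^2 - 14*z + 24) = (z - 5)*(z - 3)*(z^2 + 2*z - 8) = (z - 5)*(z - 3)*(z - 2)*(z + 4)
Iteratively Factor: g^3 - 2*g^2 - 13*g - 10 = (g - 5)*(g^2 + 3*g + 2) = (g - 5)*(g + 2)*(g + 1)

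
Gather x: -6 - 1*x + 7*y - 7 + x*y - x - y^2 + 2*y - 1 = x*(y - 2) - y^2 + 9*y - 14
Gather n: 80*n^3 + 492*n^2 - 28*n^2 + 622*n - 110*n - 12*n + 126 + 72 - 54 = 80*n^3 + 464*n^2 + 500*n + 144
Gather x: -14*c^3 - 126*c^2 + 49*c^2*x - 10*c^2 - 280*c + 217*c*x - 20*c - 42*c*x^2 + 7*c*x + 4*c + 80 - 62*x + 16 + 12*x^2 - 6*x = -14*c^3 - 136*c^2 - 296*c + x^2*(12 - 42*c) + x*(49*c^2 + 224*c - 68) + 96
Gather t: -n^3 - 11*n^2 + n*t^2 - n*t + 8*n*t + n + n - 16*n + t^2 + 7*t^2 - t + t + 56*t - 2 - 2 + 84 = -n^3 - 11*n^2 - 14*n + t^2*(n + 8) + t*(7*n + 56) + 80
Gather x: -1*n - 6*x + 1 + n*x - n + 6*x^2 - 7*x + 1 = -2*n + 6*x^2 + x*(n - 13) + 2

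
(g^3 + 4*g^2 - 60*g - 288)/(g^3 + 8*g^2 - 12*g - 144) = (g - 8)/(g - 4)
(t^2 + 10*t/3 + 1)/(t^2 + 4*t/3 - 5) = (3*t + 1)/(3*t - 5)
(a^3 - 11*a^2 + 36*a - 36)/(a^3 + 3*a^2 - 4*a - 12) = (a^2 - 9*a + 18)/(a^2 + 5*a + 6)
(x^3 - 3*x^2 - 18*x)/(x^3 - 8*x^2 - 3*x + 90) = x/(x - 5)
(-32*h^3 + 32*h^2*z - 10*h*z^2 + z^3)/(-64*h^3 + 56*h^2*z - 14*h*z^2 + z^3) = (-4*h + z)/(-8*h + z)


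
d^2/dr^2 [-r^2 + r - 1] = -2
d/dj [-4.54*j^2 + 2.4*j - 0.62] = 2.4 - 9.08*j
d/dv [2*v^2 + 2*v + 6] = 4*v + 2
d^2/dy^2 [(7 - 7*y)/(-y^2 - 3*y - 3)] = 14*((y - 1)*(2*y + 3)^2 - (3*y + 2)*(y^2 + 3*y + 3))/(y^2 + 3*y + 3)^3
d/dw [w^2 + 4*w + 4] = 2*w + 4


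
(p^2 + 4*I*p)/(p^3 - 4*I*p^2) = (p + 4*I)/(p*(p - 4*I))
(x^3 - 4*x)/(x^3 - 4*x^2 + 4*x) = (x + 2)/(x - 2)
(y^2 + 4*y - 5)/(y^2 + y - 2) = (y + 5)/(y + 2)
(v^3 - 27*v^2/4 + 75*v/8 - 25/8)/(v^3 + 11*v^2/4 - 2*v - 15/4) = (2*v^2 - 11*v + 5)/(2*(v^2 + 4*v + 3))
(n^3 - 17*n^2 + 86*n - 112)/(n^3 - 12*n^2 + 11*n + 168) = (n - 2)/(n + 3)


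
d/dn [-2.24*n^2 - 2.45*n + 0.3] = -4.48*n - 2.45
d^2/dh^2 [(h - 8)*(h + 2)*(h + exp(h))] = h^2*exp(h) - 2*h*exp(h) + 6*h - 26*exp(h) - 12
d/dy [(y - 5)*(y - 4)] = 2*y - 9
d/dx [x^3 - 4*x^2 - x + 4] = 3*x^2 - 8*x - 1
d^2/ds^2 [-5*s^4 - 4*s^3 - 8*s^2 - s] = -60*s^2 - 24*s - 16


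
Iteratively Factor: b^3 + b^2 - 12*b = (b - 3)*(b^2 + 4*b) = (b - 3)*(b + 4)*(b)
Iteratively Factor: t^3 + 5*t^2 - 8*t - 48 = (t + 4)*(t^2 + t - 12) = (t - 3)*(t + 4)*(t + 4)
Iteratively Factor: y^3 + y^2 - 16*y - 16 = (y - 4)*(y^2 + 5*y + 4) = (y - 4)*(y + 4)*(y + 1)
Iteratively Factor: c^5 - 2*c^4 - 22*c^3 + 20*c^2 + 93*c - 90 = (c - 2)*(c^4 - 22*c^2 - 24*c + 45) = (c - 2)*(c + 3)*(c^3 - 3*c^2 - 13*c + 15) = (c - 2)*(c - 1)*(c + 3)*(c^2 - 2*c - 15) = (c - 2)*(c - 1)*(c + 3)^2*(c - 5)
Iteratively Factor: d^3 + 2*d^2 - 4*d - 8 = (d + 2)*(d^2 - 4) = (d + 2)^2*(d - 2)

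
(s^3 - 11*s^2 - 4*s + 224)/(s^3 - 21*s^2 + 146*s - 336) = (s + 4)/(s - 6)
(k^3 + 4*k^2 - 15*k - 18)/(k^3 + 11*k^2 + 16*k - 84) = (k^2 - 2*k - 3)/(k^2 + 5*k - 14)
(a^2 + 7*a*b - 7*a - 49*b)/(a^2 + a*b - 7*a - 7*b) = (a + 7*b)/(a + b)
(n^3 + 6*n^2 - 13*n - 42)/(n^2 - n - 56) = (n^2 - n - 6)/(n - 8)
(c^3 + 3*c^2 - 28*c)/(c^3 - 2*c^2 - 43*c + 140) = c/(c - 5)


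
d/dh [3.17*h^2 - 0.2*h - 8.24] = 6.34*h - 0.2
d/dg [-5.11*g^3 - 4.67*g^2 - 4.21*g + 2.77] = -15.33*g^2 - 9.34*g - 4.21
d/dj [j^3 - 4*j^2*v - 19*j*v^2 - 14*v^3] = 3*j^2 - 8*j*v - 19*v^2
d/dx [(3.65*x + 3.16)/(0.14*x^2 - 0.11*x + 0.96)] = (-0.511*x^2 - 0.8848*x + 3.8516)/(0.0196*x^4 - 0.0308*x^3 + 0.2809*x^2 - 0.2112*x + 0.9216)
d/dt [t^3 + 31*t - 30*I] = 3*t^2 + 31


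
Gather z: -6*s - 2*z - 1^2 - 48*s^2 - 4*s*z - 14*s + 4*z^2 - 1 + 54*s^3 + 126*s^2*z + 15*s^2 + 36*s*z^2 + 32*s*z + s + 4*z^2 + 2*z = 54*s^3 - 33*s^2 - 19*s + z^2*(36*s + 8) + z*(126*s^2 + 28*s) - 2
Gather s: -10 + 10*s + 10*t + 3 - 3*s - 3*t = 7*s + 7*t - 7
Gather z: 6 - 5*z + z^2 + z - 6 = z^2 - 4*z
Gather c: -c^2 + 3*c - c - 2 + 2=-c^2 + 2*c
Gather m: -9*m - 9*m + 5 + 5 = 10 - 18*m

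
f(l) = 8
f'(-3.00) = 0.00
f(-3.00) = 8.00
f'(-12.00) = 0.00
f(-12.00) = 8.00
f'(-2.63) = 0.00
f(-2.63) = 8.00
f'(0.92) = 0.00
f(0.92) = 8.00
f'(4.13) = 0.00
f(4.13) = 8.00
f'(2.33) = 0.00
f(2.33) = 8.00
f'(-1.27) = 0.00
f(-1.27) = 8.00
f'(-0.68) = 0.00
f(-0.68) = 8.00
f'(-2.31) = 0.00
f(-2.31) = 8.00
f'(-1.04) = 0.00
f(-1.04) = 8.00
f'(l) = 0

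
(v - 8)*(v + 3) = v^2 - 5*v - 24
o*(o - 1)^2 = o^3 - 2*o^2 + o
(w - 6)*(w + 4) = w^2 - 2*w - 24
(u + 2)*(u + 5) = u^2 + 7*u + 10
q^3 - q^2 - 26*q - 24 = (q - 6)*(q + 1)*(q + 4)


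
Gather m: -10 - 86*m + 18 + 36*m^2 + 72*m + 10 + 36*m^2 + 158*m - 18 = 72*m^2 + 144*m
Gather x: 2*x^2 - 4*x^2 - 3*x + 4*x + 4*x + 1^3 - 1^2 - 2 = -2*x^2 + 5*x - 2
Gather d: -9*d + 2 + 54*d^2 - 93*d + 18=54*d^2 - 102*d + 20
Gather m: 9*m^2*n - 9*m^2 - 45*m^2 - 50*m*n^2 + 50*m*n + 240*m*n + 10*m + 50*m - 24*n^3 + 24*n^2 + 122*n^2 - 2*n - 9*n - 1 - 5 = m^2*(9*n - 54) + m*(-50*n^2 + 290*n + 60) - 24*n^3 + 146*n^2 - 11*n - 6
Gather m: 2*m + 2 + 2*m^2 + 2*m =2*m^2 + 4*m + 2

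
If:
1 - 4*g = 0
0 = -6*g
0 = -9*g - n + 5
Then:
No Solution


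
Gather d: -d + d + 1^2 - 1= 0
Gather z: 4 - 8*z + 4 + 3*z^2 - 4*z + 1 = 3*z^2 - 12*z + 9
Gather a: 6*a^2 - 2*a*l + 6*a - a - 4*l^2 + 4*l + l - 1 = 6*a^2 + a*(5 - 2*l) - 4*l^2 + 5*l - 1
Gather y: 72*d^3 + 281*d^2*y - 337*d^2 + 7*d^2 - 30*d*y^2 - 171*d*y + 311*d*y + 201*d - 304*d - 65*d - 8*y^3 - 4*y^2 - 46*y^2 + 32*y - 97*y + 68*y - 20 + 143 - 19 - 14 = 72*d^3 - 330*d^2 - 168*d - 8*y^3 + y^2*(-30*d - 50) + y*(281*d^2 + 140*d + 3) + 90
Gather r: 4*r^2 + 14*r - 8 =4*r^2 + 14*r - 8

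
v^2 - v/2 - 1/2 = (v - 1)*(v + 1/2)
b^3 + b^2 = b^2*(b + 1)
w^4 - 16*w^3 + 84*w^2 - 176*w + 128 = (w - 8)*(w - 4)*(w - 2)^2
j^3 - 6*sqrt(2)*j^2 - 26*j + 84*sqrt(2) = (j - 7*sqrt(2))*(j - 2*sqrt(2))*(j + 3*sqrt(2))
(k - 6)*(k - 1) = k^2 - 7*k + 6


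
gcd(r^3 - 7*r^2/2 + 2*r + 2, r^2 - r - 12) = 1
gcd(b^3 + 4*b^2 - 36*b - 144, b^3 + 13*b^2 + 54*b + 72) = b^2 + 10*b + 24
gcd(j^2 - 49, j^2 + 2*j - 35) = j + 7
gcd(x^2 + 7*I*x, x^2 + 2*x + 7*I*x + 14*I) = x + 7*I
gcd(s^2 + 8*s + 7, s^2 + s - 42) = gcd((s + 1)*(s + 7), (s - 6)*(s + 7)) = s + 7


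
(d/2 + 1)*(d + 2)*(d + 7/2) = d^3/2 + 15*d^2/4 + 9*d + 7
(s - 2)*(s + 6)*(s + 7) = s^3 + 11*s^2 + 16*s - 84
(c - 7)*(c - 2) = c^2 - 9*c + 14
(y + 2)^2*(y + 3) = y^3 + 7*y^2 + 16*y + 12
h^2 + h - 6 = (h - 2)*(h + 3)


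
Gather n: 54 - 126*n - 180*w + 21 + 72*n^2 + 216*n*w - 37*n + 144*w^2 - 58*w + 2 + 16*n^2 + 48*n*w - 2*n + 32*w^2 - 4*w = 88*n^2 + n*(264*w - 165) + 176*w^2 - 242*w + 77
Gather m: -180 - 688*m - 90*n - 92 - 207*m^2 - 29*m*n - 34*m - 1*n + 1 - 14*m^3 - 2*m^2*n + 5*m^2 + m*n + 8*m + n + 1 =-14*m^3 + m^2*(-2*n - 202) + m*(-28*n - 714) - 90*n - 270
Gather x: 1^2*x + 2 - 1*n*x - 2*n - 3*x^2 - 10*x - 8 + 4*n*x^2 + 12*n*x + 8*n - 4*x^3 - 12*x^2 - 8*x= 6*n - 4*x^3 + x^2*(4*n - 15) + x*(11*n - 17) - 6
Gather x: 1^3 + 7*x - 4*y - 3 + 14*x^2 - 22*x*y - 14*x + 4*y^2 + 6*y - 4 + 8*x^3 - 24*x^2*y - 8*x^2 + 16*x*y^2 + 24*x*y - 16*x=8*x^3 + x^2*(6 - 24*y) + x*(16*y^2 + 2*y - 23) + 4*y^2 + 2*y - 6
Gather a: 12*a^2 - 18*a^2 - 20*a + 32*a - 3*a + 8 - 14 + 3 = -6*a^2 + 9*a - 3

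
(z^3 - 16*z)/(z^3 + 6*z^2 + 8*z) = (z - 4)/(z + 2)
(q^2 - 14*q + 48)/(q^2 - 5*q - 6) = (q - 8)/(q + 1)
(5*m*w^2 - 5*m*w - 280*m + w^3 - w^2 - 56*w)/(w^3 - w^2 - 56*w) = (5*m + w)/w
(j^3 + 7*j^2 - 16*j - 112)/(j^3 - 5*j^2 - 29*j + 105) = (j^3 + 7*j^2 - 16*j - 112)/(j^3 - 5*j^2 - 29*j + 105)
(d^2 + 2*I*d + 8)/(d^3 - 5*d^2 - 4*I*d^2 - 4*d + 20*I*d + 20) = (d + 4*I)/(d^2 - d*(5 + 2*I) + 10*I)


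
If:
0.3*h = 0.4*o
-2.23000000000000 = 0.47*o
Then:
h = -6.33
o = -4.74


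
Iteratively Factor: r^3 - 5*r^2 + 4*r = (r)*(r^2 - 5*r + 4) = r*(r - 1)*(r - 4)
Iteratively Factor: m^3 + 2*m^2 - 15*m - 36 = (m + 3)*(m^2 - m - 12) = (m + 3)^2*(m - 4)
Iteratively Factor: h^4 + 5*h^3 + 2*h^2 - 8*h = (h)*(h^3 + 5*h^2 + 2*h - 8) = h*(h - 1)*(h^2 + 6*h + 8) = h*(h - 1)*(h + 4)*(h + 2)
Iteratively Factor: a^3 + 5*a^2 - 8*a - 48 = (a + 4)*(a^2 + a - 12) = (a + 4)^2*(a - 3)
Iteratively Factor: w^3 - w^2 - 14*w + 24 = (w - 2)*(w^2 + w - 12) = (w - 3)*(w - 2)*(w + 4)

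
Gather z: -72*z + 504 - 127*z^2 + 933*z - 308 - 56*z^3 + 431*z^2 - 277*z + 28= -56*z^3 + 304*z^2 + 584*z + 224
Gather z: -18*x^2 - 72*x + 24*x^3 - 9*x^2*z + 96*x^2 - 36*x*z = 24*x^3 + 78*x^2 - 72*x + z*(-9*x^2 - 36*x)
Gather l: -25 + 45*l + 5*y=45*l + 5*y - 25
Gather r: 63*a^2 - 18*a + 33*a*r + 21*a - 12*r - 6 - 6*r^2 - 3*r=63*a^2 + 3*a - 6*r^2 + r*(33*a - 15) - 6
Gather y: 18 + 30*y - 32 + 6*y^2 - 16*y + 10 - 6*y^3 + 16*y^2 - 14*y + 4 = -6*y^3 + 22*y^2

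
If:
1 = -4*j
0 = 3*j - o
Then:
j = -1/4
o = -3/4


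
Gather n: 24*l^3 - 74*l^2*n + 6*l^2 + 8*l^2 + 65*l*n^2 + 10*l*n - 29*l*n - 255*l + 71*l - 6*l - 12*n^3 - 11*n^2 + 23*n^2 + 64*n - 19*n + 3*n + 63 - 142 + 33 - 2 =24*l^3 + 14*l^2 - 190*l - 12*n^3 + n^2*(65*l + 12) + n*(-74*l^2 - 19*l + 48) - 48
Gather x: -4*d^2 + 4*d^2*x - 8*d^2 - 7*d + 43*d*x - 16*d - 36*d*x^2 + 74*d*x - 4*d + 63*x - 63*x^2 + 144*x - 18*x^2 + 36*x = -12*d^2 - 27*d + x^2*(-36*d - 81) + x*(4*d^2 + 117*d + 243)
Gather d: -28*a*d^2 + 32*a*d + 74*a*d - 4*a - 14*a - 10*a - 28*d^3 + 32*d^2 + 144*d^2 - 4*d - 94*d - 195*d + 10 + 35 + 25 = -28*a - 28*d^3 + d^2*(176 - 28*a) + d*(106*a - 293) + 70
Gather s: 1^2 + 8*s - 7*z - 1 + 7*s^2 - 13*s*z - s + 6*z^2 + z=7*s^2 + s*(7 - 13*z) + 6*z^2 - 6*z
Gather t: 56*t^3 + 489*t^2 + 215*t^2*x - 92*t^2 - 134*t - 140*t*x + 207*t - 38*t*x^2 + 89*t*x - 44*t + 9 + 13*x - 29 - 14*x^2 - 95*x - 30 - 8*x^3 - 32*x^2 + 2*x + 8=56*t^3 + t^2*(215*x + 397) + t*(-38*x^2 - 51*x + 29) - 8*x^3 - 46*x^2 - 80*x - 42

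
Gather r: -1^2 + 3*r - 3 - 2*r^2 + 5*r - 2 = -2*r^2 + 8*r - 6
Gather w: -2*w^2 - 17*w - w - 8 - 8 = -2*w^2 - 18*w - 16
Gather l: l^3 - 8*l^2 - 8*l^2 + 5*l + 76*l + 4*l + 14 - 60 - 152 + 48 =l^3 - 16*l^2 + 85*l - 150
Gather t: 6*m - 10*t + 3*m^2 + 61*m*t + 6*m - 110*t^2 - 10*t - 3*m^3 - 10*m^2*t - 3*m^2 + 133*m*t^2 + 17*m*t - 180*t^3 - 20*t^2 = -3*m^3 + 12*m - 180*t^3 + t^2*(133*m - 130) + t*(-10*m^2 + 78*m - 20)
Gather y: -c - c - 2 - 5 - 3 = -2*c - 10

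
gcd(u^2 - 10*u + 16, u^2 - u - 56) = u - 8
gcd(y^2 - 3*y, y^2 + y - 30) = 1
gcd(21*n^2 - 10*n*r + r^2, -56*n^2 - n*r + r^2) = 1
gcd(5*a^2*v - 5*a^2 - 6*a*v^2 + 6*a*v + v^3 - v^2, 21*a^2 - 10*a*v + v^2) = 1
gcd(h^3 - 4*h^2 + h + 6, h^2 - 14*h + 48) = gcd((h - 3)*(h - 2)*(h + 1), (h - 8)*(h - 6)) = 1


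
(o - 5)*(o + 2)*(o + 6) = o^3 + 3*o^2 - 28*o - 60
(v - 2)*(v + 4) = v^2 + 2*v - 8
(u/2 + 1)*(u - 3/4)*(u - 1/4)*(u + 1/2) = u^4/2 + 3*u^3/4 - 21*u^2/32 - 17*u/64 + 3/32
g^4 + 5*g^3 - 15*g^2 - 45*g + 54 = (g - 3)*(g - 1)*(g + 3)*(g + 6)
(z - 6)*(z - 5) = z^2 - 11*z + 30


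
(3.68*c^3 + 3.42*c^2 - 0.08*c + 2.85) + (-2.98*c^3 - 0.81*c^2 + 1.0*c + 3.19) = 0.7*c^3 + 2.61*c^2 + 0.92*c + 6.04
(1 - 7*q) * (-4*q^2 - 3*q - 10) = 28*q^3 + 17*q^2 + 67*q - 10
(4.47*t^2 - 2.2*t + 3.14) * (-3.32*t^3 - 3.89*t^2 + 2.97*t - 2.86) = -14.8404*t^5 - 10.0843*t^4 + 11.4091*t^3 - 31.5328*t^2 + 15.6178*t - 8.9804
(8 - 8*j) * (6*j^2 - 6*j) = -48*j^3 + 96*j^2 - 48*j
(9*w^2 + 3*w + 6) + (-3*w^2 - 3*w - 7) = 6*w^2 - 1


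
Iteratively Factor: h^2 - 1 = (h + 1)*(h - 1)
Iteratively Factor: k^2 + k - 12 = (k + 4)*(k - 3)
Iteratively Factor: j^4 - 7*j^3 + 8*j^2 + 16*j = (j)*(j^3 - 7*j^2 + 8*j + 16) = j*(j - 4)*(j^2 - 3*j - 4) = j*(j - 4)^2*(j + 1)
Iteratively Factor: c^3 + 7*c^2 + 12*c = (c)*(c^2 + 7*c + 12) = c*(c + 3)*(c + 4)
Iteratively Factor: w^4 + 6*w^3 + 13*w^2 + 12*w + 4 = (w + 2)*(w^3 + 4*w^2 + 5*w + 2) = (w + 2)^2*(w^2 + 2*w + 1) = (w + 1)*(w + 2)^2*(w + 1)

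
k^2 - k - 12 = (k - 4)*(k + 3)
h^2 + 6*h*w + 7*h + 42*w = (h + 7)*(h + 6*w)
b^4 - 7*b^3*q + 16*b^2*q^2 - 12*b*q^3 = b*(b - 3*q)*(b - 2*q)^2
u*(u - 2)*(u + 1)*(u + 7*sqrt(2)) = u^4 - u^3 + 7*sqrt(2)*u^3 - 7*sqrt(2)*u^2 - 2*u^2 - 14*sqrt(2)*u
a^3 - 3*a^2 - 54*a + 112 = (a - 8)*(a - 2)*(a + 7)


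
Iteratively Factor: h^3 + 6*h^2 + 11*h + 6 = (h + 1)*(h^2 + 5*h + 6) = (h + 1)*(h + 2)*(h + 3)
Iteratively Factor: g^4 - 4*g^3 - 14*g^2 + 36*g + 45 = (g - 3)*(g^3 - g^2 - 17*g - 15) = (g - 5)*(g - 3)*(g^2 + 4*g + 3) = (g - 5)*(g - 3)*(g + 3)*(g + 1)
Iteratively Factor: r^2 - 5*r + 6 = (r - 2)*(r - 3)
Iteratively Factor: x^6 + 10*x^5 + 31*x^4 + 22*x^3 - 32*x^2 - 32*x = (x + 1)*(x^5 + 9*x^4 + 22*x^3 - 32*x) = (x + 1)*(x + 4)*(x^4 + 5*x^3 + 2*x^2 - 8*x) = (x + 1)*(x + 2)*(x + 4)*(x^3 + 3*x^2 - 4*x) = (x + 1)*(x + 2)*(x + 4)^2*(x^2 - x) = x*(x + 1)*(x + 2)*(x + 4)^2*(x - 1)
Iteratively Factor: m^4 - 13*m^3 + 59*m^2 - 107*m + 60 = (m - 3)*(m^3 - 10*m^2 + 29*m - 20) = (m - 5)*(m - 3)*(m^2 - 5*m + 4) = (m - 5)*(m - 4)*(m - 3)*(m - 1)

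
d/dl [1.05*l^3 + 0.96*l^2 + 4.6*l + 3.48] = 3.15*l^2 + 1.92*l + 4.6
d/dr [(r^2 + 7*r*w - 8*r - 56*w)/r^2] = (-7*r*w + 8*r + 112*w)/r^3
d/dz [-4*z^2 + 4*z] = 4 - 8*z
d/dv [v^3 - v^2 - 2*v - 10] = 3*v^2 - 2*v - 2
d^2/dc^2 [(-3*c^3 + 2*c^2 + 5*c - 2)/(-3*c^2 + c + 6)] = 4*(3*c^3 + 18*c - 2)/(27*c^6 - 27*c^5 - 153*c^4 + 107*c^3 + 306*c^2 - 108*c - 216)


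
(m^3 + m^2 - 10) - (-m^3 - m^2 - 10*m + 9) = 2*m^3 + 2*m^2 + 10*m - 19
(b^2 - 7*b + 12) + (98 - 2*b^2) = -b^2 - 7*b + 110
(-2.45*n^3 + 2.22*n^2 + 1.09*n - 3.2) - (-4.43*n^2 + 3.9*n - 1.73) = -2.45*n^3 + 6.65*n^2 - 2.81*n - 1.47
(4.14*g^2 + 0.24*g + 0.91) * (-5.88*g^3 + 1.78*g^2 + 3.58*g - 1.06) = -24.3432*g^5 + 5.958*g^4 + 9.8976*g^3 - 1.9094*g^2 + 3.0034*g - 0.9646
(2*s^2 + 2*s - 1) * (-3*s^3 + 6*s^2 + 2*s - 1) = -6*s^5 + 6*s^4 + 19*s^3 - 4*s^2 - 4*s + 1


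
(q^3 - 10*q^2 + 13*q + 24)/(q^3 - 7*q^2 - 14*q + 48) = (q^2 - 2*q - 3)/(q^2 + q - 6)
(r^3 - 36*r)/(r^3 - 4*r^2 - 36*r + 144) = r/(r - 4)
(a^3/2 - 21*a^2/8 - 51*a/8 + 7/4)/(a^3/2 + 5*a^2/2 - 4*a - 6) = (4*a^3 - 21*a^2 - 51*a + 14)/(4*(a^3 + 5*a^2 - 8*a - 12))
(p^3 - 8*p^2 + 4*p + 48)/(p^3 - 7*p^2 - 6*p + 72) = (p + 2)/(p + 3)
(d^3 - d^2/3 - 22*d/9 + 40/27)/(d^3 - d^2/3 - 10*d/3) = (d^2 - 2*d + 8/9)/(d*(d - 2))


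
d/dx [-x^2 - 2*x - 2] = -2*x - 2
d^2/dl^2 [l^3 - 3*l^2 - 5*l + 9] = 6*l - 6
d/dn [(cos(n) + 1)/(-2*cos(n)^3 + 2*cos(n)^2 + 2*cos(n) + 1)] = 2*(2*sin(2*n) - 2*sin(3*n) - sin(4*n))/(cos(n) + 2*cos(2*n) - cos(3*n) + 4)^2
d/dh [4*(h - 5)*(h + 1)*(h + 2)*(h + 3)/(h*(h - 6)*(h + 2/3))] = 12*(3*h^6 - 32*h^5 + 5*h^4 + 270*h^3 - 286*h^2 - 960*h - 360)/(h^2*(9*h^4 - 96*h^3 + 184*h^2 + 384*h + 144))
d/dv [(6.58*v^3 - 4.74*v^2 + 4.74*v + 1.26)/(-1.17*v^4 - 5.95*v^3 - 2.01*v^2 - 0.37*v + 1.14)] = (7.6986*v^6 - 11.0916*v^5 - 24.7914*v^4 + 57.4336*v^3 + 56.2758*v^2 - 5.742*v + 5.8698)/(1.3689*v^8 + 13.923*v^7 + 40.1059*v^6 + 24.7848*v^5 + 5.7755*v^4 - 12.0786*v^3 - 4.4459*v^2 - 0.8436*v + 1.2996)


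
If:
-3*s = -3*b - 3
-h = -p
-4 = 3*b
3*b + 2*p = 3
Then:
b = -4/3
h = 7/2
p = 7/2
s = -1/3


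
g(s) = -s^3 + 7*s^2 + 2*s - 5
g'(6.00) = -22.00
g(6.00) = 43.00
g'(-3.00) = -67.00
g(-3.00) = 79.00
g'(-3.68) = -90.15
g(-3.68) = 132.27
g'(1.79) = 17.45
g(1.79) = 15.27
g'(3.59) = 13.60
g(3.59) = 46.13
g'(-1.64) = -29.03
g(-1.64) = 14.96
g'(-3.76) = -93.05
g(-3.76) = 139.60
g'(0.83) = 11.55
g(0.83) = 0.91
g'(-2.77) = -59.80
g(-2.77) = 64.42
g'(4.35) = 6.13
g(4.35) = 53.84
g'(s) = -3*s^2 + 14*s + 2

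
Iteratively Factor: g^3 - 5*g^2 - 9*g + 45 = (g - 3)*(g^2 - 2*g - 15) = (g - 3)*(g + 3)*(g - 5)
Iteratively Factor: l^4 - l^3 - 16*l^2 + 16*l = (l + 4)*(l^3 - 5*l^2 + 4*l) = l*(l + 4)*(l^2 - 5*l + 4) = l*(l - 4)*(l + 4)*(l - 1)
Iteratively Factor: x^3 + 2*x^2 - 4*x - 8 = (x + 2)*(x^2 - 4) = (x - 2)*(x + 2)*(x + 2)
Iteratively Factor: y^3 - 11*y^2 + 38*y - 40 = (y - 2)*(y^2 - 9*y + 20) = (y - 4)*(y - 2)*(y - 5)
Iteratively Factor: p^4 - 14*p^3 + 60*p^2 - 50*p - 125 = (p - 5)*(p^3 - 9*p^2 + 15*p + 25) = (p - 5)^2*(p^2 - 4*p - 5) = (p - 5)^2*(p + 1)*(p - 5)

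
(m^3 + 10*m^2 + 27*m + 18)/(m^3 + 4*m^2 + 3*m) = (m + 6)/m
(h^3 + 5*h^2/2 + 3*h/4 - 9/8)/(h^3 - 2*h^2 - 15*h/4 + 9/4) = (h + 3/2)/(h - 3)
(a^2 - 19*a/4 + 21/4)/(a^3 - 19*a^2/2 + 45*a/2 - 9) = (4*a - 7)/(2*(2*a^2 - 13*a + 6))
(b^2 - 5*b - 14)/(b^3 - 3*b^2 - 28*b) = (b + 2)/(b*(b + 4))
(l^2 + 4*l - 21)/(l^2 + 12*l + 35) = (l - 3)/(l + 5)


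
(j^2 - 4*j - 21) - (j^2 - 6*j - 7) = 2*j - 14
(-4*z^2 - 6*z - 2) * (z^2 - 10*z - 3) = -4*z^4 + 34*z^3 + 70*z^2 + 38*z + 6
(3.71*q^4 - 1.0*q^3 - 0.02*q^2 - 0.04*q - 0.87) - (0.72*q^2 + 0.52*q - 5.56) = 3.71*q^4 - 1.0*q^3 - 0.74*q^2 - 0.56*q + 4.69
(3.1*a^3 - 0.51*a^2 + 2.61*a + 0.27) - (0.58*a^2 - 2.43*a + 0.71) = 3.1*a^3 - 1.09*a^2 + 5.04*a - 0.44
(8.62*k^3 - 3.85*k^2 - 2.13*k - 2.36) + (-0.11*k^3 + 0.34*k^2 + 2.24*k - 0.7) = 8.51*k^3 - 3.51*k^2 + 0.11*k - 3.06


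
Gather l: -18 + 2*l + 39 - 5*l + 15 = 36 - 3*l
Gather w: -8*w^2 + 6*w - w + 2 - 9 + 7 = -8*w^2 + 5*w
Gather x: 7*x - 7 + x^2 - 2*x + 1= x^2 + 5*x - 6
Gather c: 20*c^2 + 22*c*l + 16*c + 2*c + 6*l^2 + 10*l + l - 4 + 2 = 20*c^2 + c*(22*l + 18) + 6*l^2 + 11*l - 2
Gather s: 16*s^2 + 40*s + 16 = 16*s^2 + 40*s + 16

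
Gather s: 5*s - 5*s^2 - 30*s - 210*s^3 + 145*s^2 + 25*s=-210*s^3 + 140*s^2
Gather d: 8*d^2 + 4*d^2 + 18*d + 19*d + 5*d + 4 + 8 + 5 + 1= 12*d^2 + 42*d + 18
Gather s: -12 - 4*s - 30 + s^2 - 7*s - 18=s^2 - 11*s - 60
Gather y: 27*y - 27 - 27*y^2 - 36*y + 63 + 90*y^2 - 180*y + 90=63*y^2 - 189*y + 126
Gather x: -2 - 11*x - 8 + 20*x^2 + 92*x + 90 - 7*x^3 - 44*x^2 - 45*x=-7*x^3 - 24*x^2 + 36*x + 80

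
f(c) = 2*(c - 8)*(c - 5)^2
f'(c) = 2*(c - 8)*(2*c - 10) + 2*(c - 5)^2 = 6*(c - 7)*(c - 5)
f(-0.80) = -592.06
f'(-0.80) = 271.44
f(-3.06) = -1436.99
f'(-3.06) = 486.50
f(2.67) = -57.87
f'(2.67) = 60.53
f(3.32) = -26.42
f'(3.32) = 37.09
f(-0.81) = -594.78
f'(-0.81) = 272.26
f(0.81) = -252.46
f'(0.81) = 155.62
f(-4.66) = -2362.75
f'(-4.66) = 675.81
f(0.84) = -247.82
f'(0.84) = 153.75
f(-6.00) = -3388.00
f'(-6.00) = 858.00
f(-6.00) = -3388.00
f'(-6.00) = 858.00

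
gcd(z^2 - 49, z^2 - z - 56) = z + 7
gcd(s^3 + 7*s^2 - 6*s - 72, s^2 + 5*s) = 1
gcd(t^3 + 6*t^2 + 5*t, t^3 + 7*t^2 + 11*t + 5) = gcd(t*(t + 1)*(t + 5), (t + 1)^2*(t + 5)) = t^2 + 6*t + 5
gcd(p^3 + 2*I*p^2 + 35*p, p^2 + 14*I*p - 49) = p + 7*I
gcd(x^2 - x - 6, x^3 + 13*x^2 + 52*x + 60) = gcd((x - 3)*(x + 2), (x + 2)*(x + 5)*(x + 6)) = x + 2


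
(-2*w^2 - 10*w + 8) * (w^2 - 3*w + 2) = -2*w^4 - 4*w^3 + 34*w^2 - 44*w + 16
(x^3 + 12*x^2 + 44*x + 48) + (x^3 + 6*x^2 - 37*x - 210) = 2*x^3 + 18*x^2 + 7*x - 162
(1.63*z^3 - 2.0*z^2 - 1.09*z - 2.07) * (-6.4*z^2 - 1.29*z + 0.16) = -10.432*z^5 + 10.6973*z^4 + 9.8168*z^3 + 14.3341*z^2 + 2.4959*z - 0.3312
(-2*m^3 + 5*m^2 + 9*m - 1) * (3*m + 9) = -6*m^4 - 3*m^3 + 72*m^2 + 78*m - 9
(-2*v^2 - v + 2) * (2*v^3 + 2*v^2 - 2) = -4*v^5 - 6*v^4 + 2*v^3 + 8*v^2 + 2*v - 4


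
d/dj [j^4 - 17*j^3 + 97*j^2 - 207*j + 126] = 4*j^3 - 51*j^2 + 194*j - 207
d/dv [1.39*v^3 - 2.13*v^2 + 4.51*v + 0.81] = 4.17*v^2 - 4.26*v + 4.51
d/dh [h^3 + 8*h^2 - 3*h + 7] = 3*h^2 + 16*h - 3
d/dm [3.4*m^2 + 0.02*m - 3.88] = 6.8*m + 0.02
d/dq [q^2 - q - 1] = 2*q - 1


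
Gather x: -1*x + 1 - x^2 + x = 1 - x^2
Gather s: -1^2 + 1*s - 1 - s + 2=0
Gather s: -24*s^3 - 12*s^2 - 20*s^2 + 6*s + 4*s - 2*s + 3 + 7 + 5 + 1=-24*s^3 - 32*s^2 + 8*s + 16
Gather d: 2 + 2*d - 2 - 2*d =0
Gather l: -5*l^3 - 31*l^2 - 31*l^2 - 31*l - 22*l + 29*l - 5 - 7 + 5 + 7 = -5*l^3 - 62*l^2 - 24*l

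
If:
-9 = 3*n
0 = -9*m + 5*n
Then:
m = -5/3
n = -3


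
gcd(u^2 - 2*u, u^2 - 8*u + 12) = u - 2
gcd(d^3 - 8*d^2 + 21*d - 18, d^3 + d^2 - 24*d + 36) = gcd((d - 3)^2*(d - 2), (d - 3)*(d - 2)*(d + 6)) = d^2 - 5*d + 6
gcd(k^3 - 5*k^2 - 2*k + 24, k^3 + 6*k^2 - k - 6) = 1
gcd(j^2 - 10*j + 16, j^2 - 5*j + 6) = j - 2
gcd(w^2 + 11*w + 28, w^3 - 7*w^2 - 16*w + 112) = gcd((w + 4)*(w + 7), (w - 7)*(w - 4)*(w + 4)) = w + 4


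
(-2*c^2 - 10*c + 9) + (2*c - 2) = -2*c^2 - 8*c + 7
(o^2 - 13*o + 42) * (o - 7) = o^3 - 20*o^2 + 133*o - 294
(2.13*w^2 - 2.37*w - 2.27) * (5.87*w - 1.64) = 12.5031*w^3 - 17.4051*w^2 - 9.4381*w + 3.7228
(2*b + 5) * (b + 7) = 2*b^2 + 19*b + 35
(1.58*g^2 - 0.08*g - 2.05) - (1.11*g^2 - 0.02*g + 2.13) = 0.47*g^2 - 0.06*g - 4.18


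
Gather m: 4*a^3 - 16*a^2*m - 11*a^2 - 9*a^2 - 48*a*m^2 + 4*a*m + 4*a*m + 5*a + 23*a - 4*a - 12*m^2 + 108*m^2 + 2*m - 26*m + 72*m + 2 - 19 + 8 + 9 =4*a^3 - 20*a^2 + 24*a + m^2*(96 - 48*a) + m*(-16*a^2 + 8*a + 48)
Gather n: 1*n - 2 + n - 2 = 2*n - 4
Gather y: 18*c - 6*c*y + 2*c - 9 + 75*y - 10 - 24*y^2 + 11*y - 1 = 20*c - 24*y^2 + y*(86 - 6*c) - 20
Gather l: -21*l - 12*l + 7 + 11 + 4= 22 - 33*l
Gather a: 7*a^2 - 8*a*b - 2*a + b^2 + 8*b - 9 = 7*a^2 + a*(-8*b - 2) + b^2 + 8*b - 9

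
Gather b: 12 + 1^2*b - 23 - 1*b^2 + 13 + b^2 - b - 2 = 0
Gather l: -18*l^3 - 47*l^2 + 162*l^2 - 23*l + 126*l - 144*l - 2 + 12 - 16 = -18*l^3 + 115*l^2 - 41*l - 6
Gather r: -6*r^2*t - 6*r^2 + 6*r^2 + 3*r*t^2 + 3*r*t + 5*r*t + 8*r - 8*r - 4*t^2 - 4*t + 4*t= -6*r^2*t + r*(3*t^2 + 8*t) - 4*t^2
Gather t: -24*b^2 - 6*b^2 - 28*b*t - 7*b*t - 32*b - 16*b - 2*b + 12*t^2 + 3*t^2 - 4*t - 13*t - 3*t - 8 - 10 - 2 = -30*b^2 - 50*b + 15*t^2 + t*(-35*b - 20) - 20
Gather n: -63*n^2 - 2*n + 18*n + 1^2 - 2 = -63*n^2 + 16*n - 1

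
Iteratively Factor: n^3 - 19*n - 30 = (n + 3)*(n^2 - 3*n - 10) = (n + 2)*(n + 3)*(n - 5)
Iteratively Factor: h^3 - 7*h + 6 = (h - 1)*(h^2 + h - 6) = (h - 2)*(h - 1)*(h + 3)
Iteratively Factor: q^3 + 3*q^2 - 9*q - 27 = (q - 3)*(q^2 + 6*q + 9) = (q - 3)*(q + 3)*(q + 3)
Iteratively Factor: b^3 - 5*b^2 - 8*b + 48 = (b - 4)*(b^2 - b - 12) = (b - 4)*(b + 3)*(b - 4)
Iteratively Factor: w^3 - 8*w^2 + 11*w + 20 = (w - 5)*(w^2 - 3*w - 4) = (w - 5)*(w + 1)*(w - 4)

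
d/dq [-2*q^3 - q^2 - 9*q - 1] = -6*q^2 - 2*q - 9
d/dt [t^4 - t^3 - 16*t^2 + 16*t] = 4*t^3 - 3*t^2 - 32*t + 16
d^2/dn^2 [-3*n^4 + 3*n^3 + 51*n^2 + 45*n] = -36*n^2 + 18*n + 102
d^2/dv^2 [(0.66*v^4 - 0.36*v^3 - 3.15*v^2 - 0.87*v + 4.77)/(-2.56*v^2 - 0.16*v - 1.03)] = (-8.65075199999999*v^6 - 1.62201600000001*v^5 - 10.543104*v^4 + 5.20243199999999*v^3 - 245.445912*v^2 - 23.195304*v + 31.307766)/(16.777216*v^6 + 3.145728*v^5 + 20.447232*v^4 + 2.535424*v^3 + 8.226816*v^2 + 0.509232*v + 1.092727)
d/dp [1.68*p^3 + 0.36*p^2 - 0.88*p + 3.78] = 5.04*p^2 + 0.72*p - 0.88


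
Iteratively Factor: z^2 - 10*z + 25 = (z - 5)*(z - 5)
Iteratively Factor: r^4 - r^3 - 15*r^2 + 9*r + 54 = (r + 2)*(r^3 - 3*r^2 - 9*r + 27) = (r - 3)*(r + 2)*(r^2 - 9) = (r - 3)*(r + 2)*(r + 3)*(r - 3)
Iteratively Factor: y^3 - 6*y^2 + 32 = (y + 2)*(y^2 - 8*y + 16) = (y - 4)*(y + 2)*(y - 4)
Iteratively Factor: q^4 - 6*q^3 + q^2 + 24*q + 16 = (q + 1)*(q^3 - 7*q^2 + 8*q + 16) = (q - 4)*(q + 1)*(q^2 - 3*q - 4) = (q - 4)*(q + 1)^2*(q - 4)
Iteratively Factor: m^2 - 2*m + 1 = (m - 1)*(m - 1)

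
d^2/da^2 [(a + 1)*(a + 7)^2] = 6*a + 30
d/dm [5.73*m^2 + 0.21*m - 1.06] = 11.46*m + 0.21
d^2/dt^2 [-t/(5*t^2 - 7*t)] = -50/(125*t^3 - 525*t^2 + 735*t - 343)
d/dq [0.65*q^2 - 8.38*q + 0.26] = 1.3*q - 8.38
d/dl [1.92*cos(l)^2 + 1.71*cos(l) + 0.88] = -(3.84*cos(l) + 1.71)*sin(l)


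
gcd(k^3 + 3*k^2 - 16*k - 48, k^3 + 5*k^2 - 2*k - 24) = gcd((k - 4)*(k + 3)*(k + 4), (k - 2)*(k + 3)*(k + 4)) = k^2 + 7*k + 12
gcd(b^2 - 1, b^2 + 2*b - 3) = b - 1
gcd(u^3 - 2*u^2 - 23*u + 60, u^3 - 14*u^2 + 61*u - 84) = u^2 - 7*u + 12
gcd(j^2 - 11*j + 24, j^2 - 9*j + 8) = j - 8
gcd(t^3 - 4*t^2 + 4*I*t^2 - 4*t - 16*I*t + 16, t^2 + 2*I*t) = t + 2*I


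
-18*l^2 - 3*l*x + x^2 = (-6*l + x)*(3*l + x)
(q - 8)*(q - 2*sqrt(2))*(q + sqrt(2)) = q^3 - 8*q^2 - sqrt(2)*q^2 - 4*q + 8*sqrt(2)*q + 32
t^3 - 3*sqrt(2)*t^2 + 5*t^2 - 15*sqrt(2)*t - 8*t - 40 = (t + 5)*(t - 4*sqrt(2))*(t + sqrt(2))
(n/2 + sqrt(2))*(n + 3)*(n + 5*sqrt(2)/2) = n^3/2 + 3*n^2/2 + 9*sqrt(2)*n^2/4 + 5*n + 27*sqrt(2)*n/4 + 15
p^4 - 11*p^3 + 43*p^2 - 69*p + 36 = (p - 4)*(p - 3)^2*(p - 1)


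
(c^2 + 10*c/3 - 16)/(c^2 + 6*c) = (c - 8/3)/c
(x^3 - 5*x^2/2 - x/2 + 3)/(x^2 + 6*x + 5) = (x^2 - 7*x/2 + 3)/(x + 5)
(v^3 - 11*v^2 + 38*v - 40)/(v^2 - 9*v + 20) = v - 2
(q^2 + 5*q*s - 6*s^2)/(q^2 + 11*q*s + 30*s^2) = (q - s)/(q + 5*s)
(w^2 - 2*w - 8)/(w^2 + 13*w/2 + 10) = 2*(w^2 - 2*w - 8)/(2*w^2 + 13*w + 20)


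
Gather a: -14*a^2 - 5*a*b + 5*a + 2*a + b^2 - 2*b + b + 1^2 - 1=-14*a^2 + a*(7 - 5*b) + b^2 - b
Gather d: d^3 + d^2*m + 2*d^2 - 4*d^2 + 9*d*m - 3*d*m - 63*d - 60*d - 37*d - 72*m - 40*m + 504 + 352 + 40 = d^3 + d^2*(m - 2) + d*(6*m - 160) - 112*m + 896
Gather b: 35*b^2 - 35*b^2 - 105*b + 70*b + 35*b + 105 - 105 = 0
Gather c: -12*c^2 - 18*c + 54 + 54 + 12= -12*c^2 - 18*c + 120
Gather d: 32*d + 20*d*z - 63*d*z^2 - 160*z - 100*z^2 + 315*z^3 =d*(-63*z^2 + 20*z + 32) + 315*z^3 - 100*z^2 - 160*z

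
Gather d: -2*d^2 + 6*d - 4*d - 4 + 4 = -2*d^2 + 2*d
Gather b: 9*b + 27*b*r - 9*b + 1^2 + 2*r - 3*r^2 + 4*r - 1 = 27*b*r - 3*r^2 + 6*r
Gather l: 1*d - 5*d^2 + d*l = -5*d^2 + d*l + d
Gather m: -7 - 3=-10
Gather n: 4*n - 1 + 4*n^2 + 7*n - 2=4*n^2 + 11*n - 3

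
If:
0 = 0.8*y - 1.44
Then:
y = 1.80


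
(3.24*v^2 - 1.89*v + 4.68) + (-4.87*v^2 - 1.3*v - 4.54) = -1.63*v^2 - 3.19*v + 0.14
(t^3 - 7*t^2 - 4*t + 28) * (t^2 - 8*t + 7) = t^5 - 15*t^4 + 59*t^3 + 11*t^2 - 252*t + 196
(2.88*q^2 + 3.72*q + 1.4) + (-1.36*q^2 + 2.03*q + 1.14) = 1.52*q^2 + 5.75*q + 2.54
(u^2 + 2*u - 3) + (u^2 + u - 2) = 2*u^2 + 3*u - 5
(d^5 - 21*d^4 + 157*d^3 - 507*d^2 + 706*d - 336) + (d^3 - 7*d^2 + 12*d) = d^5 - 21*d^4 + 158*d^3 - 514*d^2 + 718*d - 336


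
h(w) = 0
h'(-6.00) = 0.00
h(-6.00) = 0.00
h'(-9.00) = 0.00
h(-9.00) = 0.00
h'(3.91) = 0.00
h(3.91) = 0.00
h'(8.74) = 0.00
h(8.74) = 0.00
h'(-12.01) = 0.00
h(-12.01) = 0.00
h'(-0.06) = 0.00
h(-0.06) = 0.00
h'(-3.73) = 0.00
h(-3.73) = 0.00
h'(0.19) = 0.00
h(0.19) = 0.00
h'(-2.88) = 0.00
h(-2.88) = 0.00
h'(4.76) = 0.00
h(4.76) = 0.00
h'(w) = 0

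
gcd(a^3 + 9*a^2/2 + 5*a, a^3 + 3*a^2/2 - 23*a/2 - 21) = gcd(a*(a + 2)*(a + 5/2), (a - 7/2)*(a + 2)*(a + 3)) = a + 2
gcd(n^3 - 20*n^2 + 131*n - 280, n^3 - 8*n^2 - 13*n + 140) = n^2 - 12*n + 35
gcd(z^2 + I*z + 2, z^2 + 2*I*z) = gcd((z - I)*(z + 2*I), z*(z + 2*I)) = z + 2*I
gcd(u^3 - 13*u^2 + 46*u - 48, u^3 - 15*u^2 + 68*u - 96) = u^2 - 11*u + 24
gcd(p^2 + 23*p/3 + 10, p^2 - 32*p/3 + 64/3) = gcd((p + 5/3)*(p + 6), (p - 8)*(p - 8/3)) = 1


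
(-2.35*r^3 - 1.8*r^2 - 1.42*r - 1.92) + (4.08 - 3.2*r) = -2.35*r^3 - 1.8*r^2 - 4.62*r + 2.16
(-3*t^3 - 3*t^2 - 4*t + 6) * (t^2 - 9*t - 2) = -3*t^5 + 24*t^4 + 29*t^3 + 48*t^2 - 46*t - 12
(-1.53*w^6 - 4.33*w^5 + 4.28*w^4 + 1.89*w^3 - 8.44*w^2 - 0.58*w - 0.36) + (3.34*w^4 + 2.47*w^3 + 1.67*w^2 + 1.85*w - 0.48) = -1.53*w^6 - 4.33*w^5 + 7.62*w^4 + 4.36*w^3 - 6.77*w^2 + 1.27*w - 0.84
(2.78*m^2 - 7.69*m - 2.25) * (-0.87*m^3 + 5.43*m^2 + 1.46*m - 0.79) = -2.4186*m^5 + 21.7857*m^4 - 35.7404*m^3 - 25.6411*m^2 + 2.7901*m + 1.7775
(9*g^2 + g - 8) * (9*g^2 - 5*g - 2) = 81*g^4 - 36*g^3 - 95*g^2 + 38*g + 16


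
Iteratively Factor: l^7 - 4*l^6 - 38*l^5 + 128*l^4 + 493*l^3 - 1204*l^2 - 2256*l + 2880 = (l - 4)*(l^6 - 38*l^4 - 24*l^3 + 397*l^2 + 384*l - 720) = (l - 4)*(l + 4)*(l^5 - 4*l^4 - 22*l^3 + 64*l^2 + 141*l - 180) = (l - 4)^2*(l + 4)*(l^4 - 22*l^2 - 24*l + 45) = (l - 4)^2*(l - 1)*(l + 4)*(l^3 + l^2 - 21*l - 45) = (l - 5)*(l - 4)^2*(l - 1)*(l + 4)*(l^2 + 6*l + 9) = (l - 5)*(l - 4)^2*(l - 1)*(l + 3)*(l + 4)*(l + 3)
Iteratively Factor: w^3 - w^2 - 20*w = (w + 4)*(w^2 - 5*w) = w*(w + 4)*(w - 5)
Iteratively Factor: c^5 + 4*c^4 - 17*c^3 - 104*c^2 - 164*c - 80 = (c - 5)*(c^4 + 9*c^3 + 28*c^2 + 36*c + 16) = (c - 5)*(c + 1)*(c^3 + 8*c^2 + 20*c + 16) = (c - 5)*(c + 1)*(c + 2)*(c^2 + 6*c + 8) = (c - 5)*(c + 1)*(c + 2)*(c + 4)*(c + 2)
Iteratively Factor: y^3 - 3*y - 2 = (y - 2)*(y^2 + 2*y + 1) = (y - 2)*(y + 1)*(y + 1)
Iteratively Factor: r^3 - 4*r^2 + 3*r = (r - 1)*(r^2 - 3*r) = r*(r - 1)*(r - 3)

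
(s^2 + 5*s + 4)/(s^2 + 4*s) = (s + 1)/s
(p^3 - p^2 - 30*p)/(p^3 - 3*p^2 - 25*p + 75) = p*(p - 6)/(p^2 - 8*p + 15)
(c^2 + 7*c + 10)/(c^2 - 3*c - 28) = (c^2 + 7*c + 10)/(c^2 - 3*c - 28)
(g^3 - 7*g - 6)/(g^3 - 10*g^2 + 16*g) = (g^3 - 7*g - 6)/(g*(g^2 - 10*g + 16))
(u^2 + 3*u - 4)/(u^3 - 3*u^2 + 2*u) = (u + 4)/(u*(u - 2))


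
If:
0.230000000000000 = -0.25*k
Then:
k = -0.92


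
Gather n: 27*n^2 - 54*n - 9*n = 27*n^2 - 63*n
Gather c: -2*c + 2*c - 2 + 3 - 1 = 0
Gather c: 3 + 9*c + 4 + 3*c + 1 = 12*c + 8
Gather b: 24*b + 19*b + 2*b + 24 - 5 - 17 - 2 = 45*b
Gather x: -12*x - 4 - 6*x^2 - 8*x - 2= -6*x^2 - 20*x - 6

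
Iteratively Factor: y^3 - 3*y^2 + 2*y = (y)*(y^2 - 3*y + 2) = y*(y - 2)*(y - 1)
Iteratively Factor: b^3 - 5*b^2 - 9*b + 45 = (b - 5)*(b^2 - 9) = (b - 5)*(b + 3)*(b - 3)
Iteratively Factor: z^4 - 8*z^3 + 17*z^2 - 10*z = (z - 5)*(z^3 - 3*z^2 + 2*z) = (z - 5)*(z - 2)*(z^2 - z) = z*(z - 5)*(z - 2)*(z - 1)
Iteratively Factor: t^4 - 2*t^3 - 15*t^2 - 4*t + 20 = (t - 5)*(t^3 + 3*t^2 - 4) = (t - 5)*(t - 1)*(t^2 + 4*t + 4) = (t - 5)*(t - 1)*(t + 2)*(t + 2)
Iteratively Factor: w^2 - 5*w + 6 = (w - 3)*(w - 2)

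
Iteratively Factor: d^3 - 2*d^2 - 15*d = (d - 5)*(d^2 + 3*d) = (d - 5)*(d + 3)*(d)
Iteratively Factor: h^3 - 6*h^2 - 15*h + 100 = (h + 4)*(h^2 - 10*h + 25) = (h - 5)*(h + 4)*(h - 5)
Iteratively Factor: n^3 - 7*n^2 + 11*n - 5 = (n - 5)*(n^2 - 2*n + 1) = (n - 5)*(n - 1)*(n - 1)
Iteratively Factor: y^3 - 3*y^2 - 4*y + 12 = (y + 2)*(y^2 - 5*y + 6) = (y - 3)*(y + 2)*(y - 2)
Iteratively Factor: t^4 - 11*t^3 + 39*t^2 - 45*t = (t - 3)*(t^3 - 8*t^2 + 15*t) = (t - 3)^2*(t^2 - 5*t) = t*(t - 3)^2*(t - 5)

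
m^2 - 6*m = m*(m - 6)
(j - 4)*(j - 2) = j^2 - 6*j + 8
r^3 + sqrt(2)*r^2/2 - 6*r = r*(r - 3*sqrt(2)/2)*(r + 2*sqrt(2))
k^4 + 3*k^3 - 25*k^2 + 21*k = k*(k - 3)*(k - 1)*(k + 7)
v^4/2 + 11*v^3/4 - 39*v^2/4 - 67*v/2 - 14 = (v/2 + 1)*(v - 4)*(v + 1/2)*(v + 7)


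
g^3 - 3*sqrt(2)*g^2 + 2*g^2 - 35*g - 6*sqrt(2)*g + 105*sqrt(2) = (g - 5)*(g + 7)*(g - 3*sqrt(2))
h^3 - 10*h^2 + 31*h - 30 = (h - 5)*(h - 3)*(h - 2)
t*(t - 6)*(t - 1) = t^3 - 7*t^2 + 6*t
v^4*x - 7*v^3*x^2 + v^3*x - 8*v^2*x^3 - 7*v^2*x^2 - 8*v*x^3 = v*(v - 8*x)*(v + x)*(v*x + x)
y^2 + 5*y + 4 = (y + 1)*(y + 4)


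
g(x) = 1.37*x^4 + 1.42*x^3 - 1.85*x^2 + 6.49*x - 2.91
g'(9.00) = 4313.17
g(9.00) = 9929.40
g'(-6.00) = -1001.63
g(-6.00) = 1360.35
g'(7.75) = 2784.54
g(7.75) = 5539.54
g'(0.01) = 6.45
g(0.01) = -2.85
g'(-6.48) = -1281.75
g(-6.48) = 1906.55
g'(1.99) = 59.18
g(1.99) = 35.35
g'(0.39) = 6.02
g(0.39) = -0.54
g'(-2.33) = -31.08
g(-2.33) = -5.66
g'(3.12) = 202.85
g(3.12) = 172.28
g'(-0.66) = 9.21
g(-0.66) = -8.15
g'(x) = 5.48*x^3 + 4.26*x^2 - 3.7*x + 6.49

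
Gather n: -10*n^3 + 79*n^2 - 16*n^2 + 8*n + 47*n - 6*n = -10*n^3 + 63*n^2 + 49*n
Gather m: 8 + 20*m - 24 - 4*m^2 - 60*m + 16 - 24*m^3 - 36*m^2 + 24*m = -24*m^3 - 40*m^2 - 16*m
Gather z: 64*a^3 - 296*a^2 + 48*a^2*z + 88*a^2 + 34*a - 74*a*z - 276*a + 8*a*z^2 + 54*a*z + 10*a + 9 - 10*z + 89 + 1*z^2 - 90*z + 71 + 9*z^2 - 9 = 64*a^3 - 208*a^2 - 232*a + z^2*(8*a + 10) + z*(48*a^2 - 20*a - 100) + 160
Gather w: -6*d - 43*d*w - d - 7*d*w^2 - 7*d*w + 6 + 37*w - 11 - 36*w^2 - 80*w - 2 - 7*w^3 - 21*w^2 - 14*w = -7*d - 7*w^3 + w^2*(-7*d - 57) + w*(-50*d - 57) - 7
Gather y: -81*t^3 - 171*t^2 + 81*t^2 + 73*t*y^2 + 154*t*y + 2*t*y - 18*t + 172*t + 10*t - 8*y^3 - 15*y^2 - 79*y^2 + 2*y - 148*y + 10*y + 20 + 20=-81*t^3 - 90*t^2 + 164*t - 8*y^3 + y^2*(73*t - 94) + y*(156*t - 136) + 40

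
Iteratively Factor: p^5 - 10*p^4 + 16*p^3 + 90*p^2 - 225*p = (p)*(p^4 - 10*p^3 + 16*p^2 + 90*p - 225) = p*(p - 5)*(p^3 - 5*p^2 - 9*p + 45) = p*(p - 5)*(p + 3)*(p^2 - 8*p + 15) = p*(p - 5)^2*(p + 3)*(p - 3)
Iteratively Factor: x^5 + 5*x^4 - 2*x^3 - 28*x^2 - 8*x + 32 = (x + 2)*(x^4 + 3*x^3 - 8*x^2 - 12*x + 16) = (x - 2)*(x + 2)*(x^3 + 5*x^2 + 2*x - 8) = (x - 2)*(x - 1)*(x + 2)*(x^2 + 6*x + 8) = (x - 2)*(x - 1)*(x + 2)^2*(x + 4)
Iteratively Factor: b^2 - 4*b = (b - 4)*(b)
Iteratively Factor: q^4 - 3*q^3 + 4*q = (q - 2)*(q^3 - q^2 - 2*q) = (q - 2)^2*(q^2 + q) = q*(q - 2)^2*(q + 1)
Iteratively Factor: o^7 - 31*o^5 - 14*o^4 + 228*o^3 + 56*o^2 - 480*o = (o + 3)*(o^6 - 3*o^5 - 22*o^4 + 52*o^3 + 72*o^2 - 160*o) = (o - 2)*(o + 3)*(o^5 - o^4 - 24*o^3 + 4*o^2 + 80*o) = (o - 2)*(o + 2)*(o + 3)*(o^4 - 3*o^3 - 18*o^2 + 40*o) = (o - 2)*(o + 2)*(o + 3)*(o + 4)*(o^3 - 7*o^2 + 10*o) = (o - 5)*(o - 2)*(o + 2)*(o + 3)*(o + 4)*(o^2 - 2*o) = o*(o - 5)*(o - 2)*(o + 2)*(o + 3)*(o + 4)*(o - 2)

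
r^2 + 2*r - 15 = (r - 3)*(r + 5)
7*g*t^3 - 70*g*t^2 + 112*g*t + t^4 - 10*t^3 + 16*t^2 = t*(7*g + t)*(t - 8)*(t - 2)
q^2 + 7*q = q*(q + 7)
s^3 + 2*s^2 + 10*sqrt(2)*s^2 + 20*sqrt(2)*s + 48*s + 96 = (s + 2)*(s + 4*sqrt(2))*(s + 6*sqrt(2))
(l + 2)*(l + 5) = l^2 + 7*l + 10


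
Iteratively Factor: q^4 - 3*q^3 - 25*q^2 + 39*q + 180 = (q - 4)*(q^3 + q^2 - 21*q - 45) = (q - 4)*(q + 3)*(q^2 - 2*q - 15) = (q - 5)*(q - 4)*(q + 3)*(q + 3)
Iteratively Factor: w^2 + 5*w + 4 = (w + 4)*(w + 1)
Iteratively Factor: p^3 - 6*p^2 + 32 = (p + 2)*(p^2 - 8*p + 16) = (p - 4)*(p + 2)*(p - 4)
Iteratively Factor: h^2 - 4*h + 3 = (h - 3)*(h - 1)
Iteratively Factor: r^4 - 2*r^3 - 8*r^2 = (r - 4)*(r^3 + 2*r^2) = r*(r - 4)*(r^2 + 2*r) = r^2*(r - 4)*(r + 2)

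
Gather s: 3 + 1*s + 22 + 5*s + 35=6*s + 60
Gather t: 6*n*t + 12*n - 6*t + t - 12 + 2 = 12*n + t*(6*n - 5) - 10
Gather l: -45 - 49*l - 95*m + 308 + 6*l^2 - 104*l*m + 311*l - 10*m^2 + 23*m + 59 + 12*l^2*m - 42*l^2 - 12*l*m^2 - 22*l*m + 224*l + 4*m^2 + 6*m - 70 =l^2*(12*m - 36) + l*(-12*m^2 - 126*m + 486) - 6*m^2 - 66*m + 252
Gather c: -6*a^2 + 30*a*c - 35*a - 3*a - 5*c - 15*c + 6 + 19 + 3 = -6*a^2 - 38*a + c*(30*a - 20) + 28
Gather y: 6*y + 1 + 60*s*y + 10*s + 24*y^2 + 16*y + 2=10*s + 24*y^2 + y*(60*s + 22) + 3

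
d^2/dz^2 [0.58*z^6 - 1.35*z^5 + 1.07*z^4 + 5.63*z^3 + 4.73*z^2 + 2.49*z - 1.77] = 17.4*z^4 - 27.0*z^3 + 12.84*z^2 + 33.78*z + 9.46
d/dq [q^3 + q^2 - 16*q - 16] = 3*q^2 + 2*q - 16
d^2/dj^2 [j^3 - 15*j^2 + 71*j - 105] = 6*j - 30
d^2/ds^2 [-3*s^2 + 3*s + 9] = -6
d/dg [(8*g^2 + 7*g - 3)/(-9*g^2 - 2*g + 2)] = (47*g^2 - 22*g + 8)/(81*g^4 + 36*g^3 - 32*g^2 - 8*g + 4)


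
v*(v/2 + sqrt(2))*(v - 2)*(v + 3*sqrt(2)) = v^4/2 - v^3 + 5*sqrt(2)*v^3/2 - 5*sqrt(2)*v^2 + 6*v^2 - 12*v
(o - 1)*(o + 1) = o^2 - 1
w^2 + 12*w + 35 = (w + 5)*(w + 7)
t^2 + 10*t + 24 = (t + 4)*(t + 6)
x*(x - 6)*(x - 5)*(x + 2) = x^4 - 9*x^3 + 8*x^2 + 60*x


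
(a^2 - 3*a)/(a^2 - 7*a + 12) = a/(a - 4)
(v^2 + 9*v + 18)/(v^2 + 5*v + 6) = (v + 6)/(v + 2)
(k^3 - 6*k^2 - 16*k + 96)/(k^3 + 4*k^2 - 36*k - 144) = (k - 4)/(k + 6)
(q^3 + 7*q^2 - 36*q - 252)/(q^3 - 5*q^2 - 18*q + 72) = (q^2 + 13*q + 42)/(q^2 + q - 12)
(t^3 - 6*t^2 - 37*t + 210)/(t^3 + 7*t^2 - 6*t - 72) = (t^2 - 12*t + 35)/(t^2 + t - 12)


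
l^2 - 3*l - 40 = (l - 8)*(l + 5)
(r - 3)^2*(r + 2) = r^3 - 4*r^2 - 3*r + 18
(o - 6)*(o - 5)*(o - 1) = o^3 - 12*o^2 + 41*o - 30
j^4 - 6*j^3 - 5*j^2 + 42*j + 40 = (j - 5)*(j - 4)*(j + 1)*(j + 2)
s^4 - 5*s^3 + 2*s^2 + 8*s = s*(s - 4)*(s - 2)*(s + 1)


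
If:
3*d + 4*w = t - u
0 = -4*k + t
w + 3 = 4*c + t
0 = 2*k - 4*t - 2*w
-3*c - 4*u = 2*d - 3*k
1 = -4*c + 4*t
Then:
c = 37/108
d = 2111/1080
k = 4/27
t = 16/27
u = -1213/1080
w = -28/27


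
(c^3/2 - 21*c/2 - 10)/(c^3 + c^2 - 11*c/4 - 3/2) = 2*(c^3 - 21*c - 20)/(4*c^3 + 4*c^2 - 11*c - 6)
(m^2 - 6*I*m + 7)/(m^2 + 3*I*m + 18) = (m^2 - 6*I*m + 7)/(m^2 + 3*I*m + 18)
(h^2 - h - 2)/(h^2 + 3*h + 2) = (h - 2)/(h + 2)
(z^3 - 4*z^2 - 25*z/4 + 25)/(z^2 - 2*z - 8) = (z^2 - 25/4)/(z + 2)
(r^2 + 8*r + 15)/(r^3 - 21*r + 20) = (r + 3)/(r^2 - 5*r + 4)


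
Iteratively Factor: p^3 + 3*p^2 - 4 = (p + 2)*(p^2 + p - 2) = (p + 2)^2*(p - 1)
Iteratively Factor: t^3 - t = (t - 1)*(t^2 + t) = t*(t - 1)*(t + 1)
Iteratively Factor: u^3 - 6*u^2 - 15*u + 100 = (u + 4)*(u^2 - 10*u + 25) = (u - 5)*(u + 4)*(u - 5)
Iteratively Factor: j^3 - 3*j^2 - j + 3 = (j - 3)*(j^2 - 1) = (j - 3)*(j + 1)*(j - 1)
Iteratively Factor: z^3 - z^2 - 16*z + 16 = (z - 1)*(z^2 - 16) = (z - 4)*(z - 1)*(z + 4)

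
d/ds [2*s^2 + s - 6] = 4*s + 1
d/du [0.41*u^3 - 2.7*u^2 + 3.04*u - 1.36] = 1.23*u^2 - 5.4*u + 3.04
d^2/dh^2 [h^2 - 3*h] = 2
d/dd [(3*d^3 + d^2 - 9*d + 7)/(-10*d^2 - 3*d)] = (-30*d^4 - 18*d^3 - 93*d^2 + 140*d + 21)/(d^2*(100*d^2 + 60*d + 9))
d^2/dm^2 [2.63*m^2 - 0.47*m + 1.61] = 5.26000000000000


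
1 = 1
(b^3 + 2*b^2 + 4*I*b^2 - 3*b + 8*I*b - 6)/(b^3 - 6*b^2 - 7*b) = (b^3 + b^2*(2 + 4*I) + b*(-3 + 8*I) - 6)/(b*(b^2 - 6*b - 7))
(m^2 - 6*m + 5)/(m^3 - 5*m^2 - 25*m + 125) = (m - 1)/(m^2 - 25)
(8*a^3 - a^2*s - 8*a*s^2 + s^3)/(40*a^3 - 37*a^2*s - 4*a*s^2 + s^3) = (a + s)/(5*a + s)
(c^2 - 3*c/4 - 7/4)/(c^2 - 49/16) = 4*(c + 1)/(4*c + 7)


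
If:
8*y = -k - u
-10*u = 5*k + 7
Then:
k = 7/5 - 16*y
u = 8*y - 7/5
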